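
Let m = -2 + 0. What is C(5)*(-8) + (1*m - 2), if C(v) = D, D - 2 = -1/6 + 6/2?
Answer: -128/3 ≈ -42.667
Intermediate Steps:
m = -2
D = 29/6 (D = 2 + (-1/6 + 6/2) = 2 + (-1*⅙ + 6*(½)) = 2 + (-⅙ + 3) = 2 + 17/6 = 29/6 ≈ 4.8333)
C(v) = 29/6
C(5)*(-8) + (1*m - 2) = (29/6)*(-8) + (1*(-2) - 2) = -116/3 + (-2 - 2) = -116/3 - 4 = -128/3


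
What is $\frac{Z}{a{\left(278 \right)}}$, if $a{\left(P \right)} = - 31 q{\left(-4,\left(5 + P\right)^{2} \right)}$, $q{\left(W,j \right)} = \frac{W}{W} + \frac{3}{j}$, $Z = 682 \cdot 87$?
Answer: $- \frac{76645173}{40046} \approx -1913.9$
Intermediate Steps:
$Z = 59334$
$q{\left(W,j \right)} = 1 + \frac{3}{j}$
$a{\left(P \right)} = - \frac{31 \left(3 + \left(5 + P\right)^{2}\right)}{\left(5 + P\right)^{2}}$ ($a{\left(P \right)} = - 31 \frac{3 + \left(5 + P\right)^{2}}{\left(5 + P\right)^{2}} = - \frac{31 \left(3 + \left(5 + P\right)^{2}\right)}{\left(5 + P\right)^{2}}$)
$\frac{Z}{a{\left(278 \right)}} = \frac{59334}{-31 - \frac{93}{\left(5 + 278\right)^{2}}} = \frac{59334}{-31 - \frac{93}{80089}} = \frac{59334}{- \frac{2482852}{80089}} = 59334 \left(- \frac{80089}{2482852}\right) = - \frac{76645173}{40046}$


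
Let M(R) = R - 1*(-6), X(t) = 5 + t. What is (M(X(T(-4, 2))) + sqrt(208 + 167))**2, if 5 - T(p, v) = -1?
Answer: 664 + 170*sqrt(15) ≈ 1322.4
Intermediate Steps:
T(p, v) = 6 (T(p, v) = 5 - 1*(-1) = 5 + 1 = 6)
M(R) = 6 + R (M(R) = R + 6 = 6 + R)
(M(X(T(-4, 2))) + sqrt(208 + 167))**2 = ((6 + (5 + 6)) + sqrt(208 + 167))**2 = ((6 + 11) + sqrt(375))**2 = (17 + 5*sqrt(15))**2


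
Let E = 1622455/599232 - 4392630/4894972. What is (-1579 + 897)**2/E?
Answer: 341078203839546624/1327416834025 ≈ 2.5695e+5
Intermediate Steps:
E = 1327416834025/733305965376 (E = 1622455*(1/599232) - 4392630*1/4894972 = 1622455/599232 - 2196315/2447486 = 1327416834025/733305965376 ≈ 1.8102)
(-1579 + 897)**2/E = (-1579 + 897)**2/(1327416834025/733305965376) = (-682)**2*(733305965376/1327416834025) = 465124*(733305965376/1327416834025) = 341078203839546624/1327416834025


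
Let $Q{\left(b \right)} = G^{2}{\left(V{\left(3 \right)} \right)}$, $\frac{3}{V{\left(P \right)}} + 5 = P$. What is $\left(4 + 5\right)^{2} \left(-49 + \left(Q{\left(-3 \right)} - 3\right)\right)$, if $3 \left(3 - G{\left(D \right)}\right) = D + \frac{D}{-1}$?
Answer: $-3483$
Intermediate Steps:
$V{\left(P \right)} = \frac{3}{-5 + P}$
$G{\left(D \right)} = 3$ ($G{\left(D \right)} = 3 - \frac{D + \frac{D}{-1}}{3} = 3 - \frac{D + D \left(-1\right)}{3} = 3 - \frac{D - D}{3} = 3 - 0 = 3 + 0 = 3$)
$Q{\left(b \right)} = 9$ ($Q{\left(b \right)} = 3^{2} = 9$)
$\left(4 + 5\right)^{2} \left(-49 + \left(Q{\left(-3 \right)} - 3\right)\right) = \left(4 + 5\right)^{2} \left(-49 + \left(9 - 3\right)\right) = 9^{2} \left(-49 + \left(9 - 3\right)\right) = 81 \left(-49 + 6\right) = 81 \left(-43\right) = -3483$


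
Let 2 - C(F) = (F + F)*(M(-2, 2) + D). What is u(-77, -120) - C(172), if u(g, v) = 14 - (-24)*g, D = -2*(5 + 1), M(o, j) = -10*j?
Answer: -12844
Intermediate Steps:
D = -12 (D = -2*6 = -12)
C(F) = 2 + 64*F (C(F) = 2 - (F + F)*(-10*2 - 12) = 2 - 2*F*(-20 - 12) = 2 - 2*F*(-32) = 2 - (-64)*F = 2 + 64*F)
u(g, v) = 14 + 24*g
u(-77, -120) - C(172) = (14 + 24*(-77)) - (2 + 64*172) = (14 - 1848) - (2 + 11008) = -1834 - 1*11010 = -1834 - 11010 = -12844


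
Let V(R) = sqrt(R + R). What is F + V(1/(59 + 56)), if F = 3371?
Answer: 3371 + sqrt(230)/115 ≈ 3371.1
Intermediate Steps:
V(R) = sqrt(2)*sqrt(R) (V(R) = sqrt(2*R) = sqrt(2)*sqrt(R))
F + V(1/(59 + 56)) = 3371 + sqrt(2)*sqrt(1/(59 + 56)) = 3371 + sqrt(2)*sqrt(1/115) = 3371 + sqrt(2)*(sqrt(115)/115) = 3371 + sqrt(230)/115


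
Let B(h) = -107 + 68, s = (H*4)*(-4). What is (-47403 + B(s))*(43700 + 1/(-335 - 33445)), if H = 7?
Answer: -11672202694093/5630 ≈ -2.0732e+9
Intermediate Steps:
s = -112 (s = (7*4)*(-4) = 28*(-4) = -112)
B(h) = -39
(-47403 + B(s))*(43700 + 1/(-335 - 33445)) = (-47403 - 39)*(43700 + 1/(-335 - 33445)) = -47442*(43700 + 1/(-33780)) = -47442*(43700 - 1/33780) = -47442*1476185999/33780 = -11672202694093/5630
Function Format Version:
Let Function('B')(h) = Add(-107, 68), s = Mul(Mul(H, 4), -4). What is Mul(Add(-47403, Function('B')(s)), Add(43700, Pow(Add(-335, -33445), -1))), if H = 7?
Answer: Rational(-11672202694093, 5630) ≈ -2.0732e+9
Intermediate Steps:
s = -112 (s = Mul(Mul(7, 4), -4) = Mul(28, -4) = -112)
Function('B')(h) = -39
Mul(Add(-47403, Function('B')(s)), Add(43700, Pow(Add(-335, -33445), -1))) = Mul(Add(-47403, -39), Add(43700, Pow(Add(-335, -33445), -1))) = Mul(-47442, Add(43700, Pow(-33780, -1))) = Mul(-47442, Add(43700, Rational(-1, 33780))) = Mul(-47442, Rational(1476185999, 33780)) = Rational(-11672202694093, 5630)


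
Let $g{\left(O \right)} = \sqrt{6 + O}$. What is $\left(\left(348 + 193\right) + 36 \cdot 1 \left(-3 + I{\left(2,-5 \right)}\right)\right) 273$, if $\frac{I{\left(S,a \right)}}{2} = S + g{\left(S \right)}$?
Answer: $157521 + 39312 \sqrt{2} \approx 2.1312 \cdot 10^{5}$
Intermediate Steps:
$I{\left(S,a \right)} = 2 S + 2 \sqrt{6 + S}$ ($I{\left(S,a \right)} = 2 \left(S + \sqrt{6 + S}\right) = 2 S + 2 \sqrt{6 + S}$)
$\left(\left(348 + 193\right) + 36 \cdot 1 \left(-3 + I{\left(2,-5 \right)}\right)\right) 273 = \left(\left(348 + 193\right) + 36 \cdot 1 \left(-3 + \left(2 \cdot 2 + 2 \sqrt{6 + 2}\right)\right)\right) 273 = \left(541 + 36 \cdot 1 \left(-3 + \left(4 + 2 \sqrt{8}\right)\right)\right) 273 = \left(541 + 36 \cdot 1 \left(-3 + \left(4 + 2 \cdot 2 \sqrt{2}\right)\right)\right) 273 = \left(541 + 36 \cdot 1 \left(-3 + \left(4 + 4 \sqrt{2}\right)\right)\right) 273 = \left(541 + 36 \cdot 1 \left(1 + 4 \sqrt{2}\right)\right) 273 = \left(541 + 36 \left(1 + 4 \sqrt{2}\right)\right) 273 = \left(541 + \left(36 + 144 \sqrt{2}\right)\right) 273 = \left(577 + 144 \sqrt{2}\right) 273 = 157521 + 39312 \sqrt{2}$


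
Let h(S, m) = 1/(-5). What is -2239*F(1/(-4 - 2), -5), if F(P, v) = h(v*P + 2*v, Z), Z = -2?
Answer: 2239/5 ≈ 447.80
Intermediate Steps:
h(S, m) = -1/5 (h(S, m) = 1*(-1/5) = -1/5)
F(P, v) = -1/5
-2239*F(1/(-4 - 2), -5) = -2239*(-1/5) = 2239/5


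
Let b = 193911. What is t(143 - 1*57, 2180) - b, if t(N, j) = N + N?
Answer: -193739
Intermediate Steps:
t(N, j) = 2*N
t(143 - 1*57, 2180) - b = 2*(143 - 1*57) - 1*193911 = 2*(143 - 57) - 193911 = 2*86 - 193911 = 172 - 193911 = -193739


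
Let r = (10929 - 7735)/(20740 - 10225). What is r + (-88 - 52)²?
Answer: 206097194/10515 ≈ 19600.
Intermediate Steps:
r = 3194/10515 ≈ 0.30376
r + (-88 - 52)² = 3194/10515 + (-88 - 52)² = 3194/10515 + (-140)² = 3194/10515 + 19600 = 206097194/10515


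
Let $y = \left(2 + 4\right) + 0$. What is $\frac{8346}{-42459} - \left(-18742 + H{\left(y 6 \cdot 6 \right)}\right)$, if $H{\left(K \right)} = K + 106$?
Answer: $\frac{260695478}{14153} \approx 18420.0$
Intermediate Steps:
$y = 6$ ($y = 6 + 0 = 6$)
$H{\left(K \right)} = 106 + K$
$\frac{8346}{-42459} - \left(-18742 + H{\left(y 6 \cdot 6 \right)}\right) = \frac{8346}{-42459} + \left(18742 - \left(106 + 6 \cdot 6 \cdot 6\right)\right) = 8346 \left(- \frac{1}{42459}\right) + \left(18742 - \left(106 + 36 \cdot 6\right)\right) = - \frac{2782}{14153} + \left(18742 - \left(106 + 216\right)\right) = - \frac{2782}{14153} + \left(18742 - 322\right) = - \frac{2782}{14153} + 18420 = \frac{260695478}{14153}$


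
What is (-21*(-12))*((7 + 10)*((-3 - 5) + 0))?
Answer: -34272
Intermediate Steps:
(-21*(-12))*((7 + 10)*((-3 - 5) + 0)) = 252*(17*(-8 + 0)) = 252*(17*(-8)) = 252*(-136) = -34272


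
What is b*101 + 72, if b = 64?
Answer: 6536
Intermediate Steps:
b*101 + 72 = 64*101 + 72 = 6464 + 72 = 6536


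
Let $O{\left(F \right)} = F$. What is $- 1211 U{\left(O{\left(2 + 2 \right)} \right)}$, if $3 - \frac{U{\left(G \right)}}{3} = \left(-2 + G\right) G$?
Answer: $18165$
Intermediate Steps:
$U{\left(G \right)} = 9 - 3 G \left(-2 + G\right)$ ($U{\left(G \right)} = 9 - 3 \left(-2 + G\right) G = 9 - 3 G \left(-2 + G\right)$)
$- 1211 U{\left(O{\left(2 + 2 \right)} \right)} = - 1211 \left(9 - 3 \left(2 + 2\right)^{2} + 6 \left(2 + 2\right)\right) = - 1211 \left(9 - 3 \cdot 4^{2} + 6 \cdot 4\right) = - 1211 \left(9 - 48 + 24\right) = \left(-1211\right) \left(-15\right) = 18165$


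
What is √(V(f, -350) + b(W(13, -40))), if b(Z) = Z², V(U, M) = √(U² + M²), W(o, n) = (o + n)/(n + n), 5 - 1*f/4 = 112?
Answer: √(729 + 12800*√76421)/80 ≈ 23.516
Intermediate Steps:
f = -428 (f = 20 - 4*112 = 20 - 448 = -428)
W(o, n) = (n + o)/(2*n) (W(o, n) = (n + o)/((2*n)) = (n + o)*(1/(2*n)) = (n + o)/(2*n))
V(U, M) = √(M² + U²)
√(V(f, -350) + b(W(13, -40))) = √(√((-350)² + (-428)²) + ((½)*(-40 + 13)/(-40))²) = √(√(122500 + 183184) + ((½)*(-1/40)*(-27))²) = √(√305684 + (27/80)²) = √(2*√76421 + 729/6400) = √(729/6400 + 2*√76421)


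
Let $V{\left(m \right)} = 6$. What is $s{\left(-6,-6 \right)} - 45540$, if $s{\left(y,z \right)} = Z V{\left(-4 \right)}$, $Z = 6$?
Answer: $-45504$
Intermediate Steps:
$s{\left(y,z \right)} = 36$ ($s{\left(y,z \right)} = 6 \cdot 6 = 36$)
$s{\left(-6,-6 \right)} - 45540 = 36 - 45540 = -45504$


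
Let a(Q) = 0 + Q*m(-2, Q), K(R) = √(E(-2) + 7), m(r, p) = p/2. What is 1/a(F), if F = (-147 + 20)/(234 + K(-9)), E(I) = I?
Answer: 109522/16129 + 936*√5/16129 ≈ 6.9201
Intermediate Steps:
m(r, p) = p/2 (m(r, p) = p*(½) = p/2)
K(R) = √5 (K(R) = √(-2 + 7) = √5)
F = -127/(234 + √5) (F = (-147 + 20)/(234 + √5) = -127/(234 + √5) ≈ -0.53760)
a(Q) = Q²/2 (a(Q) = 0 + Q*(Q/2) = 0 + Q²/2 = Q²/2)
1/a(F) = 1/((-29718/54751 + 127*√5/54751)²/2) = 2/(-29718/54751 + 127*√5/54751)²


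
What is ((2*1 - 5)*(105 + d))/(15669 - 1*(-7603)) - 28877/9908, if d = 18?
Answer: -168920399/57644744 ≈ -2.9304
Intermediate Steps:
((2*1 - 5)*(105 + d))/(15669 - 1*(-7603)) - 28877/9908 = ((2*1 - 5)*(105 + 18))/(15669 - 1*(-7603)) - 28877/9908 = ((2 - 5)*123)/(15669 + 7603) - 28877*1/9908 = -3*123/23272 - 28877/9908 = -369*1/23272 - 28877/9908 = -369/23272 - 28877/9908 = -168920399/57644744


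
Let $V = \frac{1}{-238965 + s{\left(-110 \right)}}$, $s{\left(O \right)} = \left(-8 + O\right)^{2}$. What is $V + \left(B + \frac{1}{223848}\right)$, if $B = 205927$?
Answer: $\frac{10373568046832129}{50374977768} \approx 2.0593 \cdot 10^{5}$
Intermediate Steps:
$V = - \frac{1}{225041}$ ($V = \frac{1}{-238965 + \left(-8 - 110\right)^{2}} = \frac{1}{-238965 + \left(-118\right)^{2}} = \frac{1}{-238965 + 13924} = \frac{1}{-225041} = - \frac{1}{225041} \approx -4.4436 \cdot 10^{-6}$)
$V + \left(B + \frac{1}{223848}\right) = - \frac{1}{225041} + \left(205927 + \frac{1}{223848}\right) = - \frac{1}{225041} + \frac{46096347097}{223848} = \frac{10373568046832129}{50374977768}$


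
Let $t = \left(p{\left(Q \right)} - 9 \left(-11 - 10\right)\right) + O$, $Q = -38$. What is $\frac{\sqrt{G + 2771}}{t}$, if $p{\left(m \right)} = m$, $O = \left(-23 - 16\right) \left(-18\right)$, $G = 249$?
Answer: $\frac{2 \sqrt{755}}{853} \approx 0.064425$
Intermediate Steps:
$O = 702$ ($O = \left(-39\right) \left(-18\right) = 702$)
$t = 853$ ($t = \left(-38 - 9 \left(-11 - 10\right)\right) + 702 = \left(-38 - -189\right) + 702 = \left(-38 + 189\right) + 702 = 151 + 702 = 853$)
$\frac{\sqrt{G + 2771}}{t} = \frac{\sqrt{249 + 2771}}{853} = \sqrt{3020} \cdot \frac{1}{853} = 2 \sqrt{755} \cdot \frac{1}{853} = \frac{2 \sqrt{755}}{853}$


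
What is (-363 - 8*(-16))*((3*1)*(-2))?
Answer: 1410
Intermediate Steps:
(-363 - 8*(-16))*((3*1)*(-2)) = (-363 + 128)*(3*(-2)) = -235*(-6) = 1410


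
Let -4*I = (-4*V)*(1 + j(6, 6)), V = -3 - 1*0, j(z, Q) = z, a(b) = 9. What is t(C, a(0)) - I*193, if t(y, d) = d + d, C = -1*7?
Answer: 4071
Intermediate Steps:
V = -3 (V = -3 + 0 = -3)
C = -7
t(y, d) = 2*d
I = -21 (I = -(-4*(-3))*(1 + 6)/4 = -3*7 = -¼*84 = -21)
t(C, a(0)) - I*193 = 2*9 - (-21)*193 = 18 - 1*(-4053) = 18 + 4053 = 4071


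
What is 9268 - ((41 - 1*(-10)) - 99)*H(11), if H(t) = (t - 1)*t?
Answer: 14548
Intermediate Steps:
H(t) = t*(-1 + t) (H(t) = (-1 + t)*t = t*(-1 + t))
9268 - ((41 - 1*(-10)) - 99)*H(11) = 9268 - ((41 - 1*(-10)) - 99)*11*(-1 + 11) = 9268 - ((41 + 10) - 99)*11*10 = 9268 - (51 - 99)*110 = 9268 - (-48)*110 = 9268 - 1*(-5280) = 9268 + 5280 = 14548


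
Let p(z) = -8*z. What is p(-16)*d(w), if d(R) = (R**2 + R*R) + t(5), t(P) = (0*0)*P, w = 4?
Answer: 4096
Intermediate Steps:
t(P) = 0 (t(P) = 0*P = 0)
d(R) = 2*R**2 (d(R) = (R**2 + R*R) + 0 = (R**2 + R**2) + 0 = 2*R**2 + 0 = 2*R**2)
p(-16)*d(w) = (-8*(-16))*(2*4**2) = 128*(2*16) = 128*32 = 4096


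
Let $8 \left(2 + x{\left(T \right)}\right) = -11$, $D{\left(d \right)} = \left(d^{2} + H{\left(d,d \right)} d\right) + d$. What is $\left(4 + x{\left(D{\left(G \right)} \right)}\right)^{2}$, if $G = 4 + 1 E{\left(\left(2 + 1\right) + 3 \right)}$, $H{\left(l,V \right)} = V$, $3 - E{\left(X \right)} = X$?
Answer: $\frac{25}{64} \approx 0.39063$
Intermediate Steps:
$E{\left(X \right)} = 3 - X$
$G = 1$ ($G = 4 + 1 \left(3 - \left(\left(2 + 1\right) + 3\right)\right) = 4 + 1 \left(3 - \left(3 + 3\right)\right) = 4 + 1 \left(3 - 6\right) = 4 + 1 \left(-3\right) = 4 - 3 = 1$)
$D{\left(d \right)} = d + 2 d^{2}$ ($D{\left(d \right)} = \left(d^{2} + d d\right) + d = \left(d^{2} + d^{2}\right) + d = 2 d^{2} + d = d + 2 d^{2}$)
$x{\left(T \right)} = - \frac{27}{8}$ ($x{\left(T \right)} = -2 + \frac{1}{8} \left(-11\right) = -2 - \frac{11}{8} = - \frac{27}{8}$)
$\left(4 + x{\left(D{\left(G \right)} \right)}\right)^{2} = \left(4 - \frac{27}{8}\right)^{2} = \left(\frac{5}{8}\right)^{2} = \frac{25}{64}$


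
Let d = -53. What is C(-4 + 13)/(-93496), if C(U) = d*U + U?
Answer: 9/1798 ≈ 0.0050056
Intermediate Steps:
C(U) = -52*U (C(U) = -53*U + U = -52*U)
C(-4 + 13)/(-93496) = -52*(-4 + 13)/(-93496) = -52*9*(-1/93496) = -468*(-1/93496) = 9/1798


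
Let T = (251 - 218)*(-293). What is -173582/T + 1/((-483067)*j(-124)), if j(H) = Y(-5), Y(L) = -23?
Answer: 1928589937531/107427820929 ≈ 17.952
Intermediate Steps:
j(H) = -23
T = -9669 (T = 33*(-293) = -9669)
-173582/T + 1/((-483067)*j(-124)) = -173582/(-9669) + 1/(-483067*(-23)) = -173582*(-1/9669) - 1/483067*(-1/23) = 173582/9669 + 1/11110541 = 1928589937531/107427820929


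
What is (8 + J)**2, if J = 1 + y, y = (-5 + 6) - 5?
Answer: 25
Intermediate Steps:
y = -4 (y = 1 - 5 = -4)
J = -3 (J = 1 - 4 = -3)
(8 + J)**2 = (8 - 3)**2 = 5**2 = 25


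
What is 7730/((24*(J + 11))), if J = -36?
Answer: -773/60 ≈ -12.883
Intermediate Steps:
7730/((24*(J + 11))) = 7730/((24*(-36 + 11))) = 7730/((24*(-25))) = 7730/(-600) = 7730*(-1/600) = -773/60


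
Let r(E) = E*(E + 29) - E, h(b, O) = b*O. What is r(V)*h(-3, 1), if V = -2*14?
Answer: 0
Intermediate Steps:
h(b, O) = O*b
V = -28
r(E) = -E + E*(29 + E) (r(E) = E*(29 + E) - E = -E + E*(29 + E))
r(V)*h(-3, 1) = (-28*(28 - 28))*(1*(-3)) = -28*0*(-3) = 0*(-3) = 0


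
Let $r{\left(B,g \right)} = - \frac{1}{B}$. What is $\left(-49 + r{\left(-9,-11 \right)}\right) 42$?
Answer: $- \frac{6160}{3} \approx -2053.3$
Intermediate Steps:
$\left(-49 + r{\left(-9,-11 \right)}\right) 42 = \left(-49 - \frac{1}{-9}\right) 42 = \left(-49 - - \frac{1}{9}\right) 42 = \left(-49 + \frac{1}{9}\right) 42 = \left(- \frac{440}{9}\right) 42 = - \frac{6160}{3}$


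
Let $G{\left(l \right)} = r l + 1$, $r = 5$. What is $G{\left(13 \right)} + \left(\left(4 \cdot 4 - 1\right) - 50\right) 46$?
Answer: $-1544$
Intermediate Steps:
$G{\left(l \right)} = 1 + 5 l$ ($G{\left(l \right)} = 5 l + 1 = 1 + 5 l$)
$G{\left(13 \right)} + \left(\left(4 \cdot 4 - 1\right) - 50\right) 46 = \left(1 + 5 \cdot 13\right) + \left(\left(4 \cdot 4 - 1\right) - 50\right) 46 = \left(1 + 65\right) + \left(\left(16 - 1\right) - 50\right) 46 = 66 + \left(15 - 50\right) 46 = 66 - 1610 = -1544$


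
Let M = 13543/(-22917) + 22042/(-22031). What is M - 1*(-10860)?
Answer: 5482241374873/504884427 ≈ 10858.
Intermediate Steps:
M = -803502347/504884427 (M = 13543*(-1/22917) + 22042*(-1/22031) = -13543/22917 - 22042/22031 = -803502347/504884427 ≈ -1.5915)
M - 1*(-10860) = -803502347/504884427 - 1*(-10860) = -803502347/504884427 + 10860 = 5482241374873/504884427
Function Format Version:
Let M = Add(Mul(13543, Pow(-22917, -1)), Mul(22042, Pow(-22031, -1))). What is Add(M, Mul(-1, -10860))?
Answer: Rational(5482241374873, 504884427) ≈ 10858.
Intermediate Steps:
M = Rational(-803502347, 504884427) (M = Add(Mul(13543, Rational(-1, 22917)), Mul(22042, Rational(-1, 22031))) = Add(Rational(-13543, 22917), Rational(-22042, 22031)) = Rational(-803502347, 504884427) ≈ -1.5915)
Add(M, Mul(-1, -10860)) = Add(Rational(-803502347, 504884427), Mul(-1, -10860)) = Add(Rational(-803502347, 504884427), 10860) = Rational(5482241374873, 504884427)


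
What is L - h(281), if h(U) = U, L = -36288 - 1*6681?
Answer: -43250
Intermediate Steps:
L = -42969 (L = -36288 - 6681 = -42969)
L - h(281) = -42969 - 1*281 = -42969 - 281 = -43250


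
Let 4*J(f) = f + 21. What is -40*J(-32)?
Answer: 110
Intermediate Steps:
J(f) = 21/4 + f/4 (J(f) = (f + 21)/4 = (21 + f)/4 = 21/4 + f/4)
-40*J(-32) = -40*(21/4 + (¼)*(-32)) = -40*(21/4 - 8) = -40*(-11/4) = 110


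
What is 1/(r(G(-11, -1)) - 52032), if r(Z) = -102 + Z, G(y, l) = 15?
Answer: -1/52119 ≈ -1.9187e-5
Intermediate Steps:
1/(r(G(-11, -1)) - 52032) = 1/((-102 + 15) - 52032) = 1/(-87 - 52032) = 1/(-52119) = -1/52119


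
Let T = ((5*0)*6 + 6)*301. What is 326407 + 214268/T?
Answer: 294852655/903 ≈ 3.2653e+5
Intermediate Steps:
T = 1806 (T = (0*6 + 6)*301 = (0 + 6)*301 = 6*301 = 1806)
326407 + 214268/T = 326407 + 214268/1806 = 326407 + 214268*(1/1806) = 326407 + 107134/903 = 294852655/903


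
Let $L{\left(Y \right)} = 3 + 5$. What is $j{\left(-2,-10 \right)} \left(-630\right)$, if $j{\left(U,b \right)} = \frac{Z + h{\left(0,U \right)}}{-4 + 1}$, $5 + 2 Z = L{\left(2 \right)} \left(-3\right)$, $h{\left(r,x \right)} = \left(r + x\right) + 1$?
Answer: $-3255$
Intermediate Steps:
$L{\left(Y \right)} = 8$
$h{\left(r,x \right)} = 1 + r + x$
$Z = - \frac{29}{2}$ ($Z = - \frac{5}{2} + \frac{8 \left(-3\right)}{2} = - \frac{5}{2} + \frac{1}{2} \left(-24\right) = - \frac{5}{2} - 12 = - \frac{29}{2} \approx -14.5$)
$j{\left(U,b \right)} = \frac{9}{2} - \frac{U}{3}$ ($j{\left(U,b \right)} = \frac{- \frac{29}{2} + \left(1 + 0 + U\right)}{-4 + 1} = \frac{- \frac{29}{2} + \left(1 + U\right)}{-3} = \left(- \frac{27}{2} + U\right) \left(- \frac{1}{3}\right) = \frac{9}{2} - \frac{U}{3}$)
$j{\left(-2,-10 \right)} \left(-630\right) = \left(\frac{9}{2} - - \frac{2}{3}\right) \left(-630\right) = \left(\frac{9}{2} + \frac{2}{3}\right) \left(-630\right) = \frac{31}{6} \left(-630\right) = -3255$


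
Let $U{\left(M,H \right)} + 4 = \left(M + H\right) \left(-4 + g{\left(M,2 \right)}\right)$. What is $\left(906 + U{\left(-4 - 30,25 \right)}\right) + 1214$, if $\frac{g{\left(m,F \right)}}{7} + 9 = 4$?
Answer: $2467$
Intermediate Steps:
$g{\left(m,F \right)} = -35$ ($g{\left(m,F \right)} = -63 + 7 \cdot 4 = -63 + 28 = -35$)
$U{\left(M,H \right)} = -4 - 39 H - 39 M$ ($U{\left(M,H \right)} = -4 + \left(M + H\right) \left(-4 - 35\right) = -4 + \left(H + M\right) \left(-39\right) = -4 - \left(39 H + 39 M\right) = -4 - 39 H - 39 M$)
$\left(906 + U{\left(-4 - 30,25 \right)}\right) + 1214 = \left(906 - \left(979 + 39 \left(-4 - 30\right)\right)\right) + 1214 = \left(906 - -347\right) + 1214 = \left(906 + 347\right) + 1214 = 1253 + 1214 = 2467$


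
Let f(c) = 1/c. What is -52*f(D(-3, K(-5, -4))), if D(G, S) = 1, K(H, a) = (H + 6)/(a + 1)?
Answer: -52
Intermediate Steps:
K(H, a) = (6 + H)/(1 + a)
-52*f(D(-3, K(-5, -4))) = -52/1 = -52*1 = -52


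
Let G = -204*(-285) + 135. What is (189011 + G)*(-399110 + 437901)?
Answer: 9592471226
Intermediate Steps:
G = 58275 (G = 58140 + 135 = 58275)
(189011 + G)*(-399110 + 437901) = (189011 + 58275)*(-399110 + 437901) = 247286*38791 = 9592471226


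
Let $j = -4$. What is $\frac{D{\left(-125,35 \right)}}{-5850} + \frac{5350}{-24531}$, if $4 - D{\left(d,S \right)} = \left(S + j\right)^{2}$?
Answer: $- \frac{22283}{408850} \approx -0.054502$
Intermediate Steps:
$D{\left(d,S \right)} = 4 - \left(-4 + S\right)^{2}$ ($D{\left(d,S \right)} = 4 - \left(S - 4\right)^{2} = 4 - \left(-4 + S\right)^{2}$)
$\frac{D{\left(-125,35 \right)}}{-5850} + \frac{5350}{-24531} = \frac{4 - \left(-4 + 35\right)^{2}}{-5850} + \frac{5350}{-24531} = \left(4 - 31^{2}\right) \left(- \frac{1}{5850}\right) + 5350 \left(- \frac{1}{24531}\right) = \left(4 - 961\right) \left(- \frac{1}{5850}\right) - \frac{5350}{24531} = \left(-957\right) \left(- \frac{1}{5850}\right) - \frac{5350}{24531} = \frac{319}{1950} - \frac{5350}{24531} = - \frac{22283}{408850}$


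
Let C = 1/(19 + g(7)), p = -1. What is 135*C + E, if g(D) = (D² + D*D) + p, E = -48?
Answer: -5433/116 ≈ -46.836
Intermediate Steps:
g(D) = -1 + 2*D² (g(D) = (D² + D*D) - 1 = (D² + D²) - 1 = 2*D² - 1 = -1 + 2*D²)
C = 1/116 (C = 1/(19 + (-1 + 2*7²)) = 1/(19 + (-1 + 2*49)) = 1/(19 + (-1 + 98)) = 1/(19 + 97) = 1/116 ≈ 0.0086207)
135*C + E = 135*(1/116) - 48 = 135/116 - 48 = -5433/116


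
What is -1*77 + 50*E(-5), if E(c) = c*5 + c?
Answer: -1577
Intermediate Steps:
E(c) = 6*c (E(c) = 5*c + c = 6*c)
-1*77 + 50*E(-5) = -1*77 + 50*(6*(-5)) = -77 + 50*(-30) = -77 - 1500 = -1577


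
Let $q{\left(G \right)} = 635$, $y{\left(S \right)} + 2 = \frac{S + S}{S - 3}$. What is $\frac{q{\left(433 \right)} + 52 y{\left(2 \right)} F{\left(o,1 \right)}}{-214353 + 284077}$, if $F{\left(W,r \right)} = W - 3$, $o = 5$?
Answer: $\frac{11}{69724} \approx 0.00015776$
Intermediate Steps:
$y{\left(S \right)} = -2 + \frac{2 S}{-3 + S}$ ($y{\left(S \right)} = -2 + \frac{S + S}{S - 3} = -2 + \frac{2 S}{-3 + S}$)
$F{\left(W,r \right)} = -3 + W$
$\frac{q{\left(433 \right)} + 52 y{\left(2 \right)} F{\left(o,1 \right)}}{-214353 + 284077} = \frac{635 + 52 \frac{6}{-3 + 2} \left(-3 + 5\right)}{-214353 + 284077} = \frac{635 + 52 \frac{6}{-1} \cdot 2}{69724} = \left(635 + 52 \cdot 6 \left(-1\right) 2\right) \frac{1}{69724} = \left(635 + 52 \left(-6\right) 2\right) \frac{1}{69724} = \left(635 - 624\right) \frac{1}{69724} = 11 \cdot \frac{1}{69724} = \frac{11}{69724}$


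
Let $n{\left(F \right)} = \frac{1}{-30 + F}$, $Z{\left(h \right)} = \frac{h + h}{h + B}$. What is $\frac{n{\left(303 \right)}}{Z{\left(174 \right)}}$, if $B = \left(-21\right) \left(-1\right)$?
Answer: $\frac{5}{2436} \approx 0.0020525$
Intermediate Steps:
$B = 21$
$Z{\left(h \right)} = \frac{2 h}{21 + h}$ ($Z{\left(h \right)} = \frac{h + h}{h + 21} = \frac{2 h}{21 + h}$)
$\frac{n{\left(303 \right)}}{Z{\left(174 \right)}} = \frac{1}{\left(-30 + 303\right) 2 \cdot 174 \frac{1}{21 + 174}} = \frac{1}{273 \cdot 2 \cdot 174 \cdot \frac{1}{195}} = \frac{1}{273 \cdot \frac{116}{65}} = \frac{1}{273} \cdot \frac{65}{116} = \frac{5}{2436}$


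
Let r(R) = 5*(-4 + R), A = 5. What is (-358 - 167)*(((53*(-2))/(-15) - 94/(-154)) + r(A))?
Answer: -73210/11 ≈ -6655.5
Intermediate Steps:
r(R) = -20 + 5*R
(-358 - 167)*(((53*(-2))/(-15) - 94/(-154)) + r(A)) = (-358 - 167)*(((53*(-2))/(-15) - 94/(-154)) + (-20 + 5*5)) = -525*((-106*(-1/15) - 94*(-1/154)) + (-20 + 25)) = -525*((106/15 + 47/77) + 5) = -525*(8867/1155 + 5) = -525*14642/1155 = -73210/11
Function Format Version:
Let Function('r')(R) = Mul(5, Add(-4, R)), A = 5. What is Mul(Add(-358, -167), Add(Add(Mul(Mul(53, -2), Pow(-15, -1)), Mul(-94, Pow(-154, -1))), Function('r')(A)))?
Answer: Rational(-73210, 11) ≈ -6655.5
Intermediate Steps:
Function('r')(R) = Add(-20, Mul(5, R))
Mul(Add(-358, -167), Add(Add(Mul(Mul(53, -2), Pow(-15, -1)), Mul(-94, Pow(-154, -1))), Function('r')(A))) = Mul(Add(-358, -167), Add(Add(Mul(Mul(53, -2), Pow(-15, -1)), Mul(-94, Pow(-154, -1))), Add(-20, Mul(5, 5)))) = Mul(-525, Add(Add(Mul(-106, Rational(-1, 15)), Mul(-94, Rational(-1, 154))), Add(-20, 25))) = Mul(-525, Add(Add(Rational(106, 15), Rational(47, 77)), 5)) = Mul(-525, Add(Rational(8867, 1155), 5)) = Mul(-525, Rational(14642, 1155)) = Rational(-73210, 11)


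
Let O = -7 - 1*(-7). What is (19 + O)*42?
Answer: 798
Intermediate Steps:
O = 0 (O = -7 + 7 = 0)
(19 + O)*42 = (19 + 0)*42 = 19*42 = 798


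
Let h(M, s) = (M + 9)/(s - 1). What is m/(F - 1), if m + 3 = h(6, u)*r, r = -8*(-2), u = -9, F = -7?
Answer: 27/8 ≈ 3.3750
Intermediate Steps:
r = 16
h(M, s) = (9 + M)/(-1 + s)
m = -27 (m = -3 + ((9 + 6)/(-1 - 9))*16 = -3 + (15/(-10))*16 = -3 - ⅒*15*16 = -3 - 3/2*16 = -3 - 24 = -27)
m/(F - 1) = -27/(-7 - 1) = -27/(-8) = -27*(-⅛) = 27/8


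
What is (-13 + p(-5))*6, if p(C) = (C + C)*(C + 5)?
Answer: -78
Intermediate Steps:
p(C) = 2*C*(5 + C) (p(C) = (2*C)*(5 + C) = 2*C*(5 + C))
(-13 + p(-5))*6 = (-13 + 2*(-5)*(5 - 5))*6 = (-13 + 2*(-5)*0)*6 = (-13 + 0)*6 = -13*6 = -78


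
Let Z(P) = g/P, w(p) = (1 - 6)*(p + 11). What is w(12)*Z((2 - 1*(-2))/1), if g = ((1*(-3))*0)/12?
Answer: 0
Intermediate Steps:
g = 0 (g = -3*0*(1/12) = 0*(1/12) = 0)
w(p) = -55 - 5*p (w(p) = -5*(11 + p) = -55 - 5*p)
Z(P) = 0 (Z(P) = 0/P = 0)
w(12)*Z((2 - 1*(-2))/1) = (-55 - 5*12)*0 = (-55 - 60)*0 = -115*0 = 0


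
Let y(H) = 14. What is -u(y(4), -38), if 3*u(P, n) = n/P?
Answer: 19/21 ≈ 0.90476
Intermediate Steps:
u(P, n) = n/(3*P) (u(P, n) = (n/P)/3 = n/(3*P))
-u(y(4), -38) = -(-38)/(3*14) = -1*(-19/21) = 19/21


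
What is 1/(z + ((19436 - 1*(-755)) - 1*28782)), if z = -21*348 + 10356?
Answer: -1/5543 ≈ -0.00018041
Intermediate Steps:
z = 3048 (z = -7308 + 10356 = 3048)
1/(z + ((19436 - 1*(-755)) - 1*28782)) = 1/(3048 + ((19436 - 1*(-755)) - 1*28782)) = 1/(3048 + ((19436 + 755) - 28782)) = 1/(3048 + (20191 - 28782)) = 1/(3048 - 8591) = 1/(-5543) = -1/5543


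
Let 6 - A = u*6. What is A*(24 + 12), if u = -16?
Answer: 3672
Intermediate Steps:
A = 102 (A = 6 - (-16)*6 = 6 - 1*(-96) = 6 + 96 = 102)
A*(24 + 12) = 102*(24 + 12) = 102*36 = 3672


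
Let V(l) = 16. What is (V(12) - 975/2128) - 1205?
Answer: -2531167/2128 ≈ -1189.5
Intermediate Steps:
(V(12) - 975/2128) - 1205 = (16 - 975/2128) - 1205 = 33073/2128 - 1205 = -2531167/2128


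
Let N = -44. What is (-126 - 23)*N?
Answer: 6556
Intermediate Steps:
(-126 - 23)*N = (-126 - 23)*(-44) = -149*(-44) = 6556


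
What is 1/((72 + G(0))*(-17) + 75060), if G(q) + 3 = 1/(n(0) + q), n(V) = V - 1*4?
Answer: 4/295565 ≈ 1.3533e-5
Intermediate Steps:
n(V) = -4 + V (n(V) = V - 4 = -4 + V)
G(q) = -3 + 1/(-4 + q) (G(q) = -3 + 1/((-4 + 0) + q) = -3 + 1/(-4 + q))
1/((72 + G(0))*(-17) + 75060) = 1/((72 + (13 - 3*0)/(-4 + 0))*(-17) + 75060) = 1/((72 + (13 + 0)/(-4))*(-17) + 75060) = 1/((72 - ¼*13)*(-17) + 75060) = 1/((72 - 13/4)*(-17) + 75060) = 1/((275/4)*(-17) + 75060) = 1/(-4675/4 + 75060) = 1/(295565/4) = 4/295565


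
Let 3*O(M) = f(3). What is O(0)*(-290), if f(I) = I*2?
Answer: -580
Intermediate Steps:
f(I) = 2*I
O(M) = 2 (O(M) = (2*3)/3 = (⅓)*6 = 2)
O(0)*(-290) = 2*(-290) = -580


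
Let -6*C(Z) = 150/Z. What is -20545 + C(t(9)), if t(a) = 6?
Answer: -123295/6 ≈ -20549.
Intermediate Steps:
C(Z) = -25/Z
-20545 + C(t(9)) = -20545 - 25/6 = -123295/6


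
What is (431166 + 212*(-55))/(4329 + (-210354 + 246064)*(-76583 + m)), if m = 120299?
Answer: 419506/1561102689 ≈ 0.00026872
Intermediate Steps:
(431166 + 212*(-55))/(4329 + (-210354 + 246064)*(-76583 + m)) = (431166 + 212*(-55))/(4329 + (-210354 + 246064)*(-76583 + 120299)) = (431166 - 11660)/(4329 + 35710*43716) = 419506/(4329 + 1561098360) = 419506/1561102689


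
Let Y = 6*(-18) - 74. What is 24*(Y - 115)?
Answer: -7128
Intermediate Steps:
Y = -182 (Y = -108 - 74 = -182)
24*(Y - 115) = 24*(-182 - 115) = 24*(-297) = -7128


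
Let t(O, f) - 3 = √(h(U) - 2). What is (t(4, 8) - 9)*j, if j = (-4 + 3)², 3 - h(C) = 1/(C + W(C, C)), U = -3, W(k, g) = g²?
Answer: -6 + √30/6 ≈ -5.0871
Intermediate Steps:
h(C) = 3 - 1/(C + C²)
t(O, f) = 3 + √30/6 (t(O, f) = 3 + √((-1 + 3*(-3) + 3*(-3)²)/((-3)*(1 - 3)) - 2) = 3 + √(-⅓*(-1 - 9 + 3*9)/(-2) - 2) = 3 + √(-⅓*(-½)*(-1 - 9 + 27) - 2) = 3 + √(-⅓*(-½)*17 - 2) = 3 + √(17/6 - 2) = 3 + √(⅚) = 3 + √30/6)
j = 1 (j = (-1)² = 1)
(t(4, 8) - 9)*j = ((3 + √30/6) - 9)*1 = (-6 + √30/6)*1 = -6 + √30/6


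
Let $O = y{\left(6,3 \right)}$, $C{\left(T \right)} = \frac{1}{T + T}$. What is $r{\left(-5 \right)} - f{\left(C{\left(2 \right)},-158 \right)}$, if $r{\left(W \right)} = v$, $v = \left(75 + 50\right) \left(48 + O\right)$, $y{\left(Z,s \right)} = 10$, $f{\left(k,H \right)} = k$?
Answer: $\frac{28999}{4} \approx 7249.8$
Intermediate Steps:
$C{\left(T \right)} = \frac{1}{2 T}$
$O = 10$
$v = 7250$ ($v = \left(75 + 50\right) \left(48 + 10\right) = 125 \cdot 58 = 7250$)
$r{\left(W \right)} = 7250$
$r{\left(-5 \right)} - f{\left(C{\left(2 \right)},-158 \right)} = 7250 - \frac{1}{2 \cdot 2} = 7250 - \frac{1}{2} \cdot \frac{1}{2} = 7250 - \frac{1}{4} = \frac{28999}{4}$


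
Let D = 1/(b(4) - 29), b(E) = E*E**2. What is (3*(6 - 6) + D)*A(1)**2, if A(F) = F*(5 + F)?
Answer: 36/35 ≈ 1.0286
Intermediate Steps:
b(E) = E**3
D = 1/35 (D = 1/(4**3 - 29) = 1/(64 - 29) = 1/35 ≈ 0.028571)
(3*(6 - 6) + D)*A(1)**2 = (3*(6 - 6) + 1/35)*(1*(5 + 1))**2 = (3*0 + 1/35)*(1*6)**2 = (0 + 1/35)*6**2 = (1/35)*36 = 36/35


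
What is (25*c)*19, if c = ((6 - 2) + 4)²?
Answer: 30400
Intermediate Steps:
c = 64 (c = (4 + 4)² = 8² = 64)
(25*c)*19 = (25*64)*19 = 1600*19 = 30400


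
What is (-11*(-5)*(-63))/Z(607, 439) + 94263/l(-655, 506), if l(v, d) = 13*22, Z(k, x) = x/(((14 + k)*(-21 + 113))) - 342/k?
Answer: 253030523631/38545342 ≈ 6564.5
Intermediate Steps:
Z(k, x) = -342/k + x/(1288 + 92*k) (Z(k, x) = x/(((14 + k)*92)) - 342/k = x/(1288 + 92*k) - 342/k = -342/k + x/(1288 + 92*k))
l(v, d) = 286
(-11*(-5)*(-63))/Z(607, 439) + 94263/l(-655, 506) = (-11*(-5)*(-63))/(((1/92)*(-440496 - 31464*607 + 607*439)/(607*(14 + 607)))) + 94263/286 = (55*(-63))/(((1/92)*(1/607)*(-440496 - 19098648 + 266473)/621)) + 94263*(1/286) = -3465/((1/92)*(1/607)*(1/621)*(-19272671)) + 7251/22 = -3465/(-19272671/34679124) + 7251/22 = -3465*(-34679124/19272671) + 7251/22 = 10923924060/1752061 + 7251/22 = 253030523631/38545342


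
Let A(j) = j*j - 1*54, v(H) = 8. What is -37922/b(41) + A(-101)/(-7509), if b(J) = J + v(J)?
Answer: -285253501/367941 ≈ -775.27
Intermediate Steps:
A(j) = -54 + j² (A(j) = j² - 54 = -54 + j²)
b(J) = 8 + J (b(J) = J + 8 = 8 + J)
-37922/b(41) + A(-101)/(-7509) = -37922/(8 + 41) + (-54 + (-101)²)/(-7509) = -37922/49 + (-54 + 10201)*(-1/7509) = -37922*1/49 + 10147*(-1/7509) = -37922/49 - 10147/7509 = -285253501/367941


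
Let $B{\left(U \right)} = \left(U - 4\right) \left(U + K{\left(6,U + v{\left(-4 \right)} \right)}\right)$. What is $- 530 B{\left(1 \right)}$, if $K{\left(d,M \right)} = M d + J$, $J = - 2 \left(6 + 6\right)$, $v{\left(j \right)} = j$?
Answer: $-65190$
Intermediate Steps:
$J = -24$ ($J = \left(-2\right) 12 = -24$)
$K{\left(d,M \right)} = -24 + M d$ ($K{\left(d,M \right)} = M d - 24 = -24 + M d$)
$B{\left(U \right)} = \left(-48 + 7 U\right) \left(-4 + U\right)$ ($B{\left(U \right)} = \left(U - 4\right) \left(U + \left(-24 + \left(U - 4\right) 6\right)\right) = \left(-4 + U\right) \left(U + \left(-24 + \left(-4 + U\right) 6\right)\right) = \left(-4 + U\right) \left(U + \left(-24 + \left(-24 + 6 U\right)\right)\right) = \left(-4 + U\right) \left(U + \left(-48 + 6 U\right)\right) = \left(-4 + U\right) \left(-48 + 7 U\right) = \left(-48 + 7 U\right) \left(-4 + U\right)$)
$- 530 B{\left(1 \right)} = - 530 \left(192 - 76 + 7 \cdot 1^{2}\right) = - 530 \left(192 - 76 + 7 \cdot 1\right) = - 530 \left(192 - 76 + 7\right) = \left(-530\right) 123 = -65190$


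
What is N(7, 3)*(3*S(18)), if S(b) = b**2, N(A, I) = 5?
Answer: 4860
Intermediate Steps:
N(7, 3)*(3*S(18)) = 5*(3*18**2) = 5*(3*324) = 5*972 = 4860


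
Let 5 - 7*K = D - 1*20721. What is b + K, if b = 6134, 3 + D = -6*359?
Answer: 9403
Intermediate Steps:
D = -2157 (D = -3 - 6*359 = -3 - 2154 = -2157)
K = 3269 (K = 5/7 - (-2157 - 1*20721)/7 = 5/7 - (-2157 - 20721)/7 = 5/7 - 1/7*(-22878) = 5/7 + 22878/7 = 3269)
b + K = 6134 + 3269 = 9403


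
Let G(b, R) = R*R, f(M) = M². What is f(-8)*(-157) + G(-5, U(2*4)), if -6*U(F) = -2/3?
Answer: -813887/81 ≈ -10048.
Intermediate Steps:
U(F) = ⅑ (U(F) = -(-1)/(3*3) = -⅙*(-⅔) = ⅑)
G(b, R) = R²
f(-8)*(-157) + G(-5, U(2*4)) = (-8)²*(-157) + (⅑)² = 64*(-157) + 1/81 = -10048 + 1/81 = -813887/81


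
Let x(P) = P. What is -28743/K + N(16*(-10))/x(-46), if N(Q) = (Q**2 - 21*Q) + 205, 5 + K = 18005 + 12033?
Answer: -292411541/460506 ≈ -634.98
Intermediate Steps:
K = 30033 (K = -5 + (18005 + 12033) = -5 + 30038 = 30033)
N(Q) = 205 + Q**2 - 21*Q
-28743/K + N(16*(-10))/x(-46) = -28743/30033 + (205 + (16*(-10))**2 - 336*(-10))/(-46) = -28743*1/30033 + (205 + (-160)**2 - 21*(-160))*(-1/46) = -9581/10011 + (205 + 25600 + 3360)*(-1/46) = -9581/10011 + 29165*(-1/46) = -9581/10011 - 29165/46 = -292411541/460506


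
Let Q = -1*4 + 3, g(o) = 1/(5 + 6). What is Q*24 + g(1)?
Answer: -263/11 ≈ -23.909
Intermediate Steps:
g(o) = 1/11
Q = -1 (Q = -4 + 3 = -1)
Q*24 + g(1) = -1*24 + 1/11 = -24 + 1/11 = -263/11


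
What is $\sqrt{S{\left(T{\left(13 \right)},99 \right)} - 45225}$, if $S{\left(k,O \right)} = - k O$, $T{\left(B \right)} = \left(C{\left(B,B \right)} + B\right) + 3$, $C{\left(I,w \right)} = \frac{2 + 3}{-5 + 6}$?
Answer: $18 i \sqrt{146} \approx 217.49 i$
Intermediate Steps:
$C{\left(I,w \right)} = 5$ ($C{\left(I,w \right)} = \frac{5}{1} = 5 \cdot 1 = 5$)
$T{\left(B \right)} = 8 + B$ ($T{\left(B \right)} = \left(5 + B\right) + 3 = 8 + B$)
$S{\left(k,O \right)} = - O k$
$\sqrt{S{\left(T{\left(13 \right)},99 \right)} - 45225} = \sqrt{\left(-1\right) 99 \left(8 + 13\right) - 45225} = \sqrt{\left(-1\right) 99 \cdot 21 - 45225} = \sqrt{-2079 - 45225} = \sqrt{-47304} = 18 i \sqrt{146}$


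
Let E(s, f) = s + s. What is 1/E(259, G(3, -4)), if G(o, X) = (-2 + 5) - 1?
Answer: 1/518 ≈ 0.0019305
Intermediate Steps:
G(o, X) = 2 (G(o, X) = 3 - 1 = 2)
E(s, f) = 2*s
1/E(259, G(3, -4)) = 1/(2*259) = 1/518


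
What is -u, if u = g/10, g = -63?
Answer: 63/10 ≈ 6.3000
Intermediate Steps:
u = -63/10 ≈ -6.3000
-u = -1*(-63/10) = 63/10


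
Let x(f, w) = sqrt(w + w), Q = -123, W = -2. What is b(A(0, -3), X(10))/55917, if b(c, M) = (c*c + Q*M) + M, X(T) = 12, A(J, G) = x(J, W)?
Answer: -1468/55917 ≈ -0.026253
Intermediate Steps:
x(f, w) = sqrt(2)*sqrt(w) (x(f, w) = sqrt(2*w) = sqrt(2)*sqrt(w))
A(J, G) = 2*I (A(J, G) = sqrt(2)*sqrt(-2) = sqrt(2)*(I*sqrt(2)) = 2*I)
b(c, M) = c**2 - 122*M (b(c, M) = (c*c - 123*M) + M = (c**2 - 123*M) + M = c**2 - 122*M)
b(A(0, -3), X(10))/55917 = ((2*I)**2 - 122*12)/55917 = (-4 - 1464)*(1/55917) = -1468*1/55917 = -1468/55917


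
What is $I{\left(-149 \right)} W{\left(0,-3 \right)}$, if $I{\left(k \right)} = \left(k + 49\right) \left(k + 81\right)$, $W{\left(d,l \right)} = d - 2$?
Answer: $-13600$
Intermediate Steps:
$W{\left(d,l \right)} = -2 + d$
$I{\left(k \right)} = \left(49 + k\right) \left(81 + k\right)$
$I{\left(-149 \right)} W{\left(0,-3 \right)} = \left(3969 + \left(-149\right)^{2} + 130 \left(-149\right)\right) \left(-2 + 0\right) = \left(3969 + 22201 - 19370\right) \left(-2\right) = 6800 \left(-2\right) = -13600$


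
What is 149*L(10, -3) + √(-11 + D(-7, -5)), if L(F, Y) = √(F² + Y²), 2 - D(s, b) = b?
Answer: 2*I + 149*√109 ≈ 1555.6 + 2.0*I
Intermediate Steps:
D(s, b) = 2 - b
149*L(10, -3) + √(-11 + D(-7, -5)) = 149*√(10² + (-3)²) + √(-11 + (2 - 1*(-5))) = 149*√(100 + 9) + √(-11 + (2 + 5)) = 149*√109 + √(-11 + 7) = 149*√109 + √(-4) = 149*√109 + 2*I = 2*I + 149*√109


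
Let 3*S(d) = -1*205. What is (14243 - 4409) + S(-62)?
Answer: 29297/3 ≈ 9765.7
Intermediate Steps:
S(d) = -205/3 (S(d) = (-1*205)/3 = (1/3)*(-205) = -205/3)
(14243 - 4409) + S(-62) = (14243 - 4409) - 205/3 = 9834 - 205/3 = 29297/3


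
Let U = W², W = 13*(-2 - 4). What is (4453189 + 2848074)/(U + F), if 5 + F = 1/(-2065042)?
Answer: 15077414748046/12553390317 ≈ 1201.1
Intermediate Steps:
F = -10325211/2065042 (F = -5 + 1/(-2065042) = -5 - 1/2065042 = -10325211/2065042 ≈ -5.0000)
W = -78 (W = 13*(-6) = -78)
U = 6084 (U = (-78)² = 6084)
(4453189 + 2848074)/(U + F) = (4453189 + 2848074)/(6084 - 10325211/2065042) = 7301263/(12553390317/2065042) = 7301263*(2065042/12553390317) = 15077414748046/12553390317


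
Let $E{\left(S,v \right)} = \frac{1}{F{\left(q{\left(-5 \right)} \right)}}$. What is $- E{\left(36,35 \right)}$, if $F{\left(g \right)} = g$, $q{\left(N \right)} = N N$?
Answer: $- \frac{1}{25} \approx -0.04$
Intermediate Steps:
$q{\left(N \right)} = N^{2}$
$E{\left(S,v \right)} = \frac{1}{25}$ ($E{\left(S,v \right)} = \frac{1}{\left(-5\right)^{2}} = \frac{1}{25}$)
$- E{\left(36,35 \right)} = \left(-1\right) \frac{1}{25} = - \frac{1}{25}$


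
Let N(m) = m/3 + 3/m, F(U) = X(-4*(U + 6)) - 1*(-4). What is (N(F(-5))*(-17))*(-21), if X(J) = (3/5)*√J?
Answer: 78659/109 + 75327*I/1090 ≈ 721.64 + 69.107*I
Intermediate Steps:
X(J) = 3*√J/5 (X(J) = (3*(⅕))*√J = 3*√J/5)
F(U) = 4 + 3*√(-24 - 4*U)/5 (F(U) = 3*√(-4*(U + 6))/5 - 1*(-4) = 3*√(-4*(6 + U))/5 + 4 = 3*√(-24 - 4*U)/5 + 4 = 4 + 3*√(-24 - 4*U)/5)
N(m) = 3/m + m/3 (N(m) = m*(⅓) + 3/m = m/3 + 3/m = 3/m + m/3)
(N(F(-5))*(-17))*(-21) = ((3/(4 + 6*√(-6 - 1*(-5))/5) + (4 + 6*√(-6 - 1*(-5))/5)/3)*(-17))*(-21) = ((3/(4 + 6*√(-6 + 5)/5) + (4 + 6*√(-6 + 5)/5)/3)*(-17))*(-21) = ((3/(4 + 6*√(-1)/5) + (4 + 6*√(-1)/5)/3)*(-17))*(-21) = ((3/(4 + 6*I/5) + (4 + 6*I/5)/3)*(-17))*(-21) = ((3*(25*(4 - 6*I/5)/436) + (4/3 + 2*I/5))*(-17))*(-21) = ((75*(4 - 6*I/5)/436 + (4/3 + 2*I/5))*(-17))*(-21) = ((4/3 + 2*I/5 + 75*(4 - 6*I/5)/436)*(-17))*(-21) = (-68/3 - 1275*(4 - 6*I/5)/436 - 34*I/5)*(-21) = 476 + 714*I/5 + 26775*(4 - 6*I/5)/436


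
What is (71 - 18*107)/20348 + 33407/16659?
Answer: 648863191/338977332 ≈ 1.9142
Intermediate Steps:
(71 - 18*107)/20348 + 33407/16659 = (71 - 1926)*(1/20348) + 33407*(1/16659) = -1855*1/20348 + 33407/16659 = -1855/20348 + 33407/16659 = 648863191/338977332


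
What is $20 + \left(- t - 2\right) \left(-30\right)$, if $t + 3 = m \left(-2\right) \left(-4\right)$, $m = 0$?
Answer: $-10$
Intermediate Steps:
$t = -3$ ($t = -3 + 0 \left(-2\right) \left(-4\right) = -3 + 0 \left(-4\right) = -3 + 0 = -3$)
$20 + \left(- t - 2\right) \left(-30\right) = 20 + \left(\left(-1\right) \left(-3\right) - 2\right) \left(-30\right) = 20 + \left(3 - 2\right) \left(-30\right) = 20 + 1 \left(-30\right) = 20 - 30 = -10$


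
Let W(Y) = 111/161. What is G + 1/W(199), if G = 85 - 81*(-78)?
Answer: 710894/111 ≈ 6404.5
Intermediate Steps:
W(Y) = 111/161 (W(Y) = 111*(1/161) = 111/161)
G = 6403 (G = 85 + 6318 = 6403)
G + 1/W(199) = 6403 + 1/(111/161) = 6403 + 161/111 = 710894/111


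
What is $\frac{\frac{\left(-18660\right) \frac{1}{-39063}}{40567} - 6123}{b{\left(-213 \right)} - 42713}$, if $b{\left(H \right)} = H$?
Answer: $\frac{3234308853341}{22674496505882} \approx 0.14264$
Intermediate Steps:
$\frac{\frac{\left(-18660\right) \frac{1}{-39063}}{40567} - 6123}{b{\left(-213 \right)} - 42713} = \frac{\frac{\left(-18660\right) \frac{1}{-39063}}{40567} - 6123}{-213 - 42713} = \frac{\left(-18660\right) \left(- \frac{1}{39063}\right) \frac{1}{40567} - 6123}{-213 - 42713} = \frac{\frac{6220}{13021} \cdot \frac{1}{40567} - 6123}{-42926} = \left(\frac{6220}{528222907} - 6123\right) \left(- \frac{1}{42926}\right) = \left(- \frac{3234308853341}{528222907}\right) \left(- \frac{1}{42926}\right) = \frac{3234308853341}{22674496505882}$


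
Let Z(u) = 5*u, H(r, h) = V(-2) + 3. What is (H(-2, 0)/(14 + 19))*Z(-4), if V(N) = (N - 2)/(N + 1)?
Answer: -140/33 ≈ -4.2424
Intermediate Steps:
V(N) = (-2 + N)/(1 + N)
H(r, h) = 7 (H(r, h) = (-2 - 2)/(1 - 2) + 3 = -4/(-1) + 3 = -1*(-4) + 3 = 4 + 3 = 7)
(H(-2, 0)/(14 + 19))*Z(-4) = (7/(14 + 19))*(5*(-4)) = (7/33)*(-20) = -140/33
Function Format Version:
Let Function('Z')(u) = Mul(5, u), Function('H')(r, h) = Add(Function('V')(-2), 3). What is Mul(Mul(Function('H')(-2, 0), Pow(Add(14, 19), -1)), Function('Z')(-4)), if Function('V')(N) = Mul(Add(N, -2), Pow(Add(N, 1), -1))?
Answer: Rational(-140, 33) ≈ -4.2424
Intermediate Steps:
Function('V')(N) = Mul(Pow(Add(1, N), -1), Add(-2, N)) (Function('V')(N) = Mul(Add(-2, N), Pow(Add(1, N), -1)) = Mul(Pow(Add(1, N), -1), Add(-2, N)))
Function('H')(r, h) = 7 (Function('H')(r, h) = Add(Mul(Pow(Add(1, -2), -1), Add(-2, -2)), 3) = Add(Mul(Pow(-1, -1), -4), 3) = Add(Mul(-1, -4), 3) = Add(4, 3) = 7)
Mul(Mul(Function('H')(-2, 0), Pow(Add(14, 19), -1)), Function('Z')(-4)) = Mul(Mul(7, Pow(Add(14, 19), -1)), Mul(5, -4)) = Mul(Mul(7, Pow(33, -1)), -20) = Mul(Mul(7, Rational(1, 33)), -20) = Mul(Rational(7, 33), -20) = Rational(-140, 33)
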